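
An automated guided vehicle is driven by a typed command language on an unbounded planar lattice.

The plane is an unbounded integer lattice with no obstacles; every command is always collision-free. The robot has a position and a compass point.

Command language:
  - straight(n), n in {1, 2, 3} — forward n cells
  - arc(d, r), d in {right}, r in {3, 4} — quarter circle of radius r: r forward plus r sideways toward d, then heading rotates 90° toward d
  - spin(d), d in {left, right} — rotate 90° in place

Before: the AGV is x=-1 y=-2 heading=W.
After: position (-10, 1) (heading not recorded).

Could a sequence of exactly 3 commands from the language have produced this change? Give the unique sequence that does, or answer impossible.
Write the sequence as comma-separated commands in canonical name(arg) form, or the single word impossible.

straight(3), straight(3), arc(right, 3)

key: order matters: swapping straight(3) and arc(right, 3) lands elsewhere
initial: x=-1 y=-2 heading=W
1. straight(3) → x=-4 y=-2 heading=W
2. straight(3) → x=-7 y=-2 heading=W
3. arc(right, 3) → x=-10 y=1 heading=N
no rival 3-sequence matches.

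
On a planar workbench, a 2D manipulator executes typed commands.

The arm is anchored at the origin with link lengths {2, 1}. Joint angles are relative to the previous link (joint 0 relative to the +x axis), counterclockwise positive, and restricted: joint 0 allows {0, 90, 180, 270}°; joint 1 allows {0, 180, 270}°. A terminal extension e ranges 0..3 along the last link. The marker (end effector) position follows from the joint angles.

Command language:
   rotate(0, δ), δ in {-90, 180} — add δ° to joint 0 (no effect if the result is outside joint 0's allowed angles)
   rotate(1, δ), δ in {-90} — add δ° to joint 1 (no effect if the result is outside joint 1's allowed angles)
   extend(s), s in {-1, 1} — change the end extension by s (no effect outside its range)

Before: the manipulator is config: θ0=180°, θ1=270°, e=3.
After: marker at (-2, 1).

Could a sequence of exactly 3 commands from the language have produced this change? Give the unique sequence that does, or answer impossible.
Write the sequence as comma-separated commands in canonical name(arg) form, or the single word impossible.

initial: config: θ0=180°, θ1=270°, e=3
t=1 extend(-1) ⇒ config: θ0=180°, θ1=270°, e=2
t=2 extend(-1) ⇒ config: θ0=180°, θ1=270°, e=1
t=3 extend(-1) ⇒ config: θ0=180°, θ1=270°, e=0
no rival 3-sequence matches.

extend(-1), extend(-1), extend(-1)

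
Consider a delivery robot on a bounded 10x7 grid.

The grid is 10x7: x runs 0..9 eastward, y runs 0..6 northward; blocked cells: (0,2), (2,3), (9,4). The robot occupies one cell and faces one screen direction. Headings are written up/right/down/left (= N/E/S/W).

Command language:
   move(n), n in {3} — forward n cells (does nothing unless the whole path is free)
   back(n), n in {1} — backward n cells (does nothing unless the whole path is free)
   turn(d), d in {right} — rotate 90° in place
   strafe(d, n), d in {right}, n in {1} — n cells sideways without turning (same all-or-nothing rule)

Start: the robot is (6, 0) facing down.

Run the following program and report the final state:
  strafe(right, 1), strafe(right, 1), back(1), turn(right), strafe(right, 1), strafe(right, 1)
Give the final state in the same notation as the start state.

(4, 3) facing left

t0: (6, 0) facing down
1. strafe(right, 1) → (5, 0) facing down
2. strafe(right, 1) → (4, 0) facing down
3. back(1) → (4, 1) facing down
4. turn(right) → (4, 1) facing left
5. strafe(right, 1) → (4, 2) facing left
6. strafe(right, 1) → (4, 3) facing left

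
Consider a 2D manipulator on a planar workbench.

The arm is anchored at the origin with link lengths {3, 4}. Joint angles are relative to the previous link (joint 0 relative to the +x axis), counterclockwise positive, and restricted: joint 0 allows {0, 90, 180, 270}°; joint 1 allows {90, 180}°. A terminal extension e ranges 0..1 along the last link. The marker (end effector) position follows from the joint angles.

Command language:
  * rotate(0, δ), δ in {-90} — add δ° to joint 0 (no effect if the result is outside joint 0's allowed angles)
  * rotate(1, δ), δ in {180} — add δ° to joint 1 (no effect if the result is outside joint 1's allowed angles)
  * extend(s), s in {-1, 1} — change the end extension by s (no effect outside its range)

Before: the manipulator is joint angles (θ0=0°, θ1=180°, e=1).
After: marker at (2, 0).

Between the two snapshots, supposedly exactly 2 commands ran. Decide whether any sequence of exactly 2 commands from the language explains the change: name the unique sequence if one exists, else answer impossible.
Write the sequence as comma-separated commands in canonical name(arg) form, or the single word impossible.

from: joint angles (θ0=0°, θ1=180°, e=1)
t=1 rotate(0, -90) ⇒ joint angles (θ0=270°, θ1=180°, e=1)
t=2 rotate(0, -90) ⇒ joint angles (θ0=180°, θ1=180°, e=1)
uniquely the one of 16 2-step routes that fits.

rotate(0, -90), rotate(0, -90)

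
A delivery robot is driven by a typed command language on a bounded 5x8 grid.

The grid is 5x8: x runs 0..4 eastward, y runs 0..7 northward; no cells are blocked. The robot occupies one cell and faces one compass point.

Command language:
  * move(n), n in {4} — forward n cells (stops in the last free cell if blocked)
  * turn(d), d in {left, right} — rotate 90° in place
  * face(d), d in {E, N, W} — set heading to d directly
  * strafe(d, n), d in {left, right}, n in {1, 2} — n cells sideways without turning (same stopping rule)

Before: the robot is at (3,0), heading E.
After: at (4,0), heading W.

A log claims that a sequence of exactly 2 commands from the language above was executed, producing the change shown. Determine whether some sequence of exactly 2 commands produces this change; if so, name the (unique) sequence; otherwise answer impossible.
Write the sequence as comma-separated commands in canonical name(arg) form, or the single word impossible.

key: move(4) runs into the grid edge before its full distance
t0: at (3,0), heading E
1. move(4) → at (4,0), heading E
2. face(W) → at (4,0), heading W
no rival 2-sequence matches.

move(4), face(W)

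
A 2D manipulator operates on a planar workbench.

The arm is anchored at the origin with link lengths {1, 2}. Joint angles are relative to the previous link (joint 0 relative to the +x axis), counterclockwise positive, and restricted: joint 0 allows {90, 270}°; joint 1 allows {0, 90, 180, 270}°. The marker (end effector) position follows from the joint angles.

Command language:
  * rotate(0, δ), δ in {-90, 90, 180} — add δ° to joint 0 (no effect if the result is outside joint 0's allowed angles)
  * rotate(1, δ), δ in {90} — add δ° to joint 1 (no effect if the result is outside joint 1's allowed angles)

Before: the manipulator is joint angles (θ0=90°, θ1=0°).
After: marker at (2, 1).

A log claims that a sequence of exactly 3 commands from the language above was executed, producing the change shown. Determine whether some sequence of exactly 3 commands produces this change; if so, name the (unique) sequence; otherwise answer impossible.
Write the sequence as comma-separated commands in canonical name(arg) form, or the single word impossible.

start: joint angles (θ0=90°, θ1=0°)
1. rotate(1, 90) → joint angles (θ0=90°, θ1=90°)
2. rotate(1, 90) → joint angles (θ0=90°, θ1=180°)
3. rotate(1, 90) → joint angles (θ0=90°, θ1=270°)
no rival 3-sequence matches.

rotate(1, 90), rotate(1, 90), rotate(1, 90)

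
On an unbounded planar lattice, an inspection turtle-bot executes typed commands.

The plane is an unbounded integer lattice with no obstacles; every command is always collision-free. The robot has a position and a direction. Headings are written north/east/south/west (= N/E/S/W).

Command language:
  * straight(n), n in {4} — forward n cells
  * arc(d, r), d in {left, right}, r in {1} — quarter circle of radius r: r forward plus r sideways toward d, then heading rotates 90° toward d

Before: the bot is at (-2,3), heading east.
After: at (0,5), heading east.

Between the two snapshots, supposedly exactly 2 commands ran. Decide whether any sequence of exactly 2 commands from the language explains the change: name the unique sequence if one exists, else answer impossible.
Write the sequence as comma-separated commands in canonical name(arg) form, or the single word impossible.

arc(left, 1), arc(right, 1)

key: order matters: swapping arc(left, 1) and arc(right, 1) lands elsewhere
initial: at (-2,3), heading east
step 1 (arc(left, 1)): at (-1,4), heading north
step 2 (arc(right, 1)): at (0,5), heading east
all 9 alternatives checked — unique.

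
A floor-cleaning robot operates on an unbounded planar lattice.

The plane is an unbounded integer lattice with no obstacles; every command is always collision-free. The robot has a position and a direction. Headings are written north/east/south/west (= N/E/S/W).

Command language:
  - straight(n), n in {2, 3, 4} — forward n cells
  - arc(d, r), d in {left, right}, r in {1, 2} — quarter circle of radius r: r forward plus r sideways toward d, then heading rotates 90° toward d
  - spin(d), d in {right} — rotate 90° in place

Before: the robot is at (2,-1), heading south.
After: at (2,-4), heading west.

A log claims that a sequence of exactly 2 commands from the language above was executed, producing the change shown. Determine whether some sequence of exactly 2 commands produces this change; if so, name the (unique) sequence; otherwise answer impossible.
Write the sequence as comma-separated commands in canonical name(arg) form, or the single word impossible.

straight(3), spin(right)

key: order matters: swapping straight(3) and spin(right) lands elsewhere
t0: at (2,-1), heading south
t=1 straight(3) ⇒ at (2,-4), heading south
t=2 spin(right) ⇒ at (2,-4), heading west
no other 2-command option fits: unique.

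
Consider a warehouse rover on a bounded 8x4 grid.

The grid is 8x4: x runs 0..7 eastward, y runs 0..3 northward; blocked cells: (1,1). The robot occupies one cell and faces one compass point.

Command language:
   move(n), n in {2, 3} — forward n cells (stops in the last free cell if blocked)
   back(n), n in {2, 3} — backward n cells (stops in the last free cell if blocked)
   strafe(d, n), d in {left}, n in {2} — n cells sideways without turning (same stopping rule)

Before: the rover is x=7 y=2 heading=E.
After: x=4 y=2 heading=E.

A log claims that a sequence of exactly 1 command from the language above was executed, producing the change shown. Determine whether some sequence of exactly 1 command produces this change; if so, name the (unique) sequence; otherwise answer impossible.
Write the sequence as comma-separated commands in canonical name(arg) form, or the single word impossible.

key: heading stays E — the single command does not turn
start: x=7 y=2 heading=E
t=1 back(3) ⇒ x=4 y=2 heading=E
all 5 alternatives checked — unique.

back(3)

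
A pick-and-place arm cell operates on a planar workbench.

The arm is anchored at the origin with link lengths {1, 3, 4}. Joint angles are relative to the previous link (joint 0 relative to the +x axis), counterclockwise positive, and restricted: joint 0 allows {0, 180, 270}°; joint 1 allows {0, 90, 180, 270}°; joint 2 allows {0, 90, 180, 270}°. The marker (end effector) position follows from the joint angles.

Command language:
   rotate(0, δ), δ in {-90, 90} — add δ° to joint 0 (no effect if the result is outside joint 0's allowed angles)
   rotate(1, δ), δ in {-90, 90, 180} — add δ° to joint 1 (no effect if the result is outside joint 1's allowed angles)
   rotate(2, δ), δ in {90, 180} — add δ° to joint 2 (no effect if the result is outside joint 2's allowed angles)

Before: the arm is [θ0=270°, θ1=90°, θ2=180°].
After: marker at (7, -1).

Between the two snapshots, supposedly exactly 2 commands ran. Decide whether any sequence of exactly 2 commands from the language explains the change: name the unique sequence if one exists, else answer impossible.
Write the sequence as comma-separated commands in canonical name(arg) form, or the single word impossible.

rotate(2, 90), rotate(2, 90)

t0: [θ0=270°, θ1=90°, θ2=180°]
1. rotate(2, 90) → [θ0=270°, θ1=90°, θ2=270°]
2. rotate(2, 90) → [θ0=270°, θ1=90°, θ2=0°]
uniquely the one of 49 2-step routes that fits.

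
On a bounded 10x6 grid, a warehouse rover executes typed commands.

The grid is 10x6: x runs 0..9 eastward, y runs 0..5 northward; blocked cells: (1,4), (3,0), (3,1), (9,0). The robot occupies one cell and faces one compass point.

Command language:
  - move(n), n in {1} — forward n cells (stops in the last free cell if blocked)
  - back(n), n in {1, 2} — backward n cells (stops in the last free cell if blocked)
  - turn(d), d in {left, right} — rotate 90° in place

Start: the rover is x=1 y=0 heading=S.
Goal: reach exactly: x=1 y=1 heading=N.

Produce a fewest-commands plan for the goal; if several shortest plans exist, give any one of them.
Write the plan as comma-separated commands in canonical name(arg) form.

initial: x=1 y=0 heading=S
t=1 turn(right) ⇒ x=1 y=0 heading=W
t=2 turn(right) ⇒ x=1 y=0 heading=N
t=3 move(1) ⇒ x=1 y=1 heading=N
shorter routes all fall short; 3 is best.

turn(right), turn(right), move(1)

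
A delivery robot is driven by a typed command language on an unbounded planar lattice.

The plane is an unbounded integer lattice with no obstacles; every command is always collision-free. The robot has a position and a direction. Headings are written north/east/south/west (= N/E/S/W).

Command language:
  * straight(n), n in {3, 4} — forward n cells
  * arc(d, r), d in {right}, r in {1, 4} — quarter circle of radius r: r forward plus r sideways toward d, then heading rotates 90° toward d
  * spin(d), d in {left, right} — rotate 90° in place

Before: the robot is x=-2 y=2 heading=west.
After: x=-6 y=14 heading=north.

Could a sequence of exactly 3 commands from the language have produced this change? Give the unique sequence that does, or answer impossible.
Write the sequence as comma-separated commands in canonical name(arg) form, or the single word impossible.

arc(right, 4), straight(4), straight(4)

key: running straight(4) before arc(right, 4) would end elsewhere — order is forced
begin: x=-2 y=2 heading=west
[1] after arc(right, 4): x=-6 y=6 heading=north
[2] after straight(4): x=-6 y=10 heading=north
[3] after straight(4): x=-6 y=14 heading=north
all 216 alternatives checked — unique.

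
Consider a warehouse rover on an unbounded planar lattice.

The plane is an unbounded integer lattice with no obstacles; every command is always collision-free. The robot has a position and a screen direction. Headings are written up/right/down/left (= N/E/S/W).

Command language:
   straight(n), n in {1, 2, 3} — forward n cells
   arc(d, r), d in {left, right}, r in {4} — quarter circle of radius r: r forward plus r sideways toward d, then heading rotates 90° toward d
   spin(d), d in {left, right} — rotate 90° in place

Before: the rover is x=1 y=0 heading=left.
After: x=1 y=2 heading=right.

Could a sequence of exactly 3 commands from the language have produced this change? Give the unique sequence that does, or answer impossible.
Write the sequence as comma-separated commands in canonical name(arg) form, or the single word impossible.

key: cell and facing (now E) both changed — the 3 commands mix motion and turning
start: x=1 y=0 heading=left
[1] after spin(right): x=1 y=0 heading=up
[2] after straight(2): x=1 y=2 heading=up
[3] after spin(right): x=1 y=2 heading=right
all 343 alternatives checked — unique.

spin(right), straight(2), spin(right)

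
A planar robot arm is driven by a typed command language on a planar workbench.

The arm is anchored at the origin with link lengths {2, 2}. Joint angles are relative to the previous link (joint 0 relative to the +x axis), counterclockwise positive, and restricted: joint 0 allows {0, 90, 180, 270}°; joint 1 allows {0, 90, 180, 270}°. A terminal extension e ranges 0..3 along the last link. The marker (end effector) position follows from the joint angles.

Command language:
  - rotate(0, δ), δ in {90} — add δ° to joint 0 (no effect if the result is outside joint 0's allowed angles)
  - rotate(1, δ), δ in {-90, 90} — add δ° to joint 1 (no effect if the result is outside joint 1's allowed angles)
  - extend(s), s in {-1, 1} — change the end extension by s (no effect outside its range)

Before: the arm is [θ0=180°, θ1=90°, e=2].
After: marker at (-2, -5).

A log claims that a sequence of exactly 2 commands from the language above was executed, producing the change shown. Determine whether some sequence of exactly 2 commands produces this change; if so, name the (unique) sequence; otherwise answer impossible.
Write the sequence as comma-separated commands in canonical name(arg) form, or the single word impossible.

start: [θ0=180°, θ1=90°, e=2]
[1] after extend(1): [θ0=180°, θ1=90°, e=3]
[2] after extend(1): [θ0=180°, θ1=90°, e=3]
all 25 alternatives checked — unique.

extend(1), extend(1)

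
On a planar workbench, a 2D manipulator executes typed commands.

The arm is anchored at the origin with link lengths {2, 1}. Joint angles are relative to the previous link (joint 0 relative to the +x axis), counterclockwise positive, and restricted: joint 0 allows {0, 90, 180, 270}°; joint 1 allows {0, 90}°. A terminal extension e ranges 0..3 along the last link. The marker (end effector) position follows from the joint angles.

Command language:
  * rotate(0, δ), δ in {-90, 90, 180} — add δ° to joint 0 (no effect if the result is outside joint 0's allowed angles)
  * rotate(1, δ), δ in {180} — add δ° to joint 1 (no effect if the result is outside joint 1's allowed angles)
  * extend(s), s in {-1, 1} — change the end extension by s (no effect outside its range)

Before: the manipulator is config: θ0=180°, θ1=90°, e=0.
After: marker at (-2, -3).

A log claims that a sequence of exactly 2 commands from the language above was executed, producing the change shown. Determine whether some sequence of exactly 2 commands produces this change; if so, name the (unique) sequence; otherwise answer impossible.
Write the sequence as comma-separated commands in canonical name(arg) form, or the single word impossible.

extend(1), extend(1)

t0: config: θ0=180°, θ1=90°, e=0
step 1 (extend(1)): config: θ0=180°, θ1=90°, e=1
step 2 (extend(1)): config: θ0=180°, θ1=90°, e=2
uniquely the one of 36 2-step routes that fits.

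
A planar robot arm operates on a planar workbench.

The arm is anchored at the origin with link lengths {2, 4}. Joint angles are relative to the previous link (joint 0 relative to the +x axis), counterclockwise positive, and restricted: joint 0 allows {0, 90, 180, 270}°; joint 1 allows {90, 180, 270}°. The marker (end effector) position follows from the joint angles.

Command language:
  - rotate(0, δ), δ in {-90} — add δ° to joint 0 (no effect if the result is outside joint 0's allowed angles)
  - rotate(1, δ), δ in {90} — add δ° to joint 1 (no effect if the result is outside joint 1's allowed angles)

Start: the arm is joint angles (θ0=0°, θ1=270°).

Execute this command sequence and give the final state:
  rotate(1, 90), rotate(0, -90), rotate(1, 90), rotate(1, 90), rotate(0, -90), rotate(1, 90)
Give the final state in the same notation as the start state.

joint angles (θ0=180°, θ1=270°)

begin: joint angles (θ0=0°, θ1=270°)
[1] after rotate(1, 90): joint angles (θ0=0°, θ1=270°)
[2] after rotate(0, -90): joint angles (θ0=270°, θ1=270°)
[3] after rotate(1, 90): joint angles (θ0=270°, θ1=270°)
[4] after rotate(1, 90): joint angles (θ0=270°, θ1=270°)
[5] after rotate(0, -90): joint angles (θ0=180°, θ1=270°)
[6] after rotate(1, 90): joint angles (θ0=180°, θ1=270°)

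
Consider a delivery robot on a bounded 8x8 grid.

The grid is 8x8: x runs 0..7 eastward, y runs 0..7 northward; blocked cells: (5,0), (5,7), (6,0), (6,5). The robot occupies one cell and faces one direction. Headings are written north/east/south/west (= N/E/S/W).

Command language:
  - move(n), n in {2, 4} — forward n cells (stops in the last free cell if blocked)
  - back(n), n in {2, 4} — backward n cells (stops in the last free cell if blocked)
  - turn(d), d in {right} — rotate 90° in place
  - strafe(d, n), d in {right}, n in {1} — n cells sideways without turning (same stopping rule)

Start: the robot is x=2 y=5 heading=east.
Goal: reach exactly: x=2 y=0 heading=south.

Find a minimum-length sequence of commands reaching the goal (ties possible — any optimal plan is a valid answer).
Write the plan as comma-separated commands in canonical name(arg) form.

from: x=2 y=5 heading=east
step 1 (turn(right)): x=2 y=5 heading=south
step 2 (move(2)): x=2 y=3 heading=south
step 3 (move(4)): x=2 y=0 heading=south
nothing shorter than 3 reaches the goal.

turn(right), move(2), move(4)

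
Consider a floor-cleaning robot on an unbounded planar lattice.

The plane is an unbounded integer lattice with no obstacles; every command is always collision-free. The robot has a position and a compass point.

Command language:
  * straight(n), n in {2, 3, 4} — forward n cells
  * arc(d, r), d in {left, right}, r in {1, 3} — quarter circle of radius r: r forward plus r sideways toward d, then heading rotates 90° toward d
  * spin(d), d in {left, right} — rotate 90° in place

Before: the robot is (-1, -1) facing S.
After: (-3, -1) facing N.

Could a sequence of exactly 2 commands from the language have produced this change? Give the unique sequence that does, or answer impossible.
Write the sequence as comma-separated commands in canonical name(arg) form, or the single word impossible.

arc(right, 1), arc(right, 1)

key: position moved to (-3,-1) AND the heading swung to N — translation plus rotation needed
start: (-1, -1) facing S
1. arc(right, 1) → (-2, -2) facing W
2. arc(right, 1) → (-3, -1) facing N
no rival 2-sequence matches.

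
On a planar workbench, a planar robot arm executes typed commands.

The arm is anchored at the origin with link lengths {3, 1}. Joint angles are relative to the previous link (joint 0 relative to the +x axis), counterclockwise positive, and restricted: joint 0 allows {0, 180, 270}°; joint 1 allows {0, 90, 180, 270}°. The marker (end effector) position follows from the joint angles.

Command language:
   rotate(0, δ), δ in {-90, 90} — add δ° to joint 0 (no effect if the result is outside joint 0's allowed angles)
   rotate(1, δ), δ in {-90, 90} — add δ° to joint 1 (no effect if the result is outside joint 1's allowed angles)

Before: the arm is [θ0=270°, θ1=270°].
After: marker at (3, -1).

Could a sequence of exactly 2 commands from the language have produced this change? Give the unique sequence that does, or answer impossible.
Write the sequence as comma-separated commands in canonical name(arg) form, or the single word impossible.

rotate(0, 90), rotate(0, 90)

start: [θ0=270°, θ1=270°]
[1] after rotate(0, 90): [θ0=0°, θ1=270°]
[2] after rotate(0, 90): [θ0=0°, θ1=270°]
uniquely the one of 16 2-step routes that fits.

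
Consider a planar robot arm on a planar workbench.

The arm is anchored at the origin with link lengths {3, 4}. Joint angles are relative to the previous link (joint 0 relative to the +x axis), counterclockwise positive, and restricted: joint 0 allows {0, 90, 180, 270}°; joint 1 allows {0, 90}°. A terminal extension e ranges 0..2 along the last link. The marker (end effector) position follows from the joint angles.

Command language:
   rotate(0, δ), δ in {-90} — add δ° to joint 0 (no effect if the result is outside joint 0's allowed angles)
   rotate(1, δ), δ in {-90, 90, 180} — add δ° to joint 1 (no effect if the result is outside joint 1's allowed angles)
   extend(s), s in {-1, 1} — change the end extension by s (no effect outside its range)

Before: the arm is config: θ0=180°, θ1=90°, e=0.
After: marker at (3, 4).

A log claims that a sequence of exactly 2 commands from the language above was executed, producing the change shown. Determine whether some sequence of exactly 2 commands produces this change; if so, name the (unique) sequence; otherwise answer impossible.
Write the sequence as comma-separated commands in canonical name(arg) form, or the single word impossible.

t0: config: θ0=180°, θ1=90°, e=0
step 1 (rotate(0, -90)): config: θ0=90°, θ1=90°, e=0
step 2 (rotate(0, -90)): config: θ0=0°, θ1=90°, e=0
no rival 2-sequence matches.

rotate(0, -90), rotate(0, -90)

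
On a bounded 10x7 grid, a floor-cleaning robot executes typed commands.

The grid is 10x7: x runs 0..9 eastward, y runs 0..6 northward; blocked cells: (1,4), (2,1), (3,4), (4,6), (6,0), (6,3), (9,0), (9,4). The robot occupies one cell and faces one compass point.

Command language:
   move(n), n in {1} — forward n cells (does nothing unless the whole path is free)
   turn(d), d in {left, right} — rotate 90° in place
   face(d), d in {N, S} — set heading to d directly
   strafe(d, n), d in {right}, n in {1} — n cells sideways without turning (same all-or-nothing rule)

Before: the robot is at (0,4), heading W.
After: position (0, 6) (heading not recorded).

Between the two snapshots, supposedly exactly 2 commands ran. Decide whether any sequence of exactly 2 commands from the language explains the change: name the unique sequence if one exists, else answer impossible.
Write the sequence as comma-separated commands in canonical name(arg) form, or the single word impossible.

strafe(right, 1), strafe(right, 1)

begin: at (0,4), heading W
step 1 (strafe(right, 1)): at (0,5), heading W
step 2 (strafe(right, 1)): at (0,6), heading W
all 36 alternatives checked — unique.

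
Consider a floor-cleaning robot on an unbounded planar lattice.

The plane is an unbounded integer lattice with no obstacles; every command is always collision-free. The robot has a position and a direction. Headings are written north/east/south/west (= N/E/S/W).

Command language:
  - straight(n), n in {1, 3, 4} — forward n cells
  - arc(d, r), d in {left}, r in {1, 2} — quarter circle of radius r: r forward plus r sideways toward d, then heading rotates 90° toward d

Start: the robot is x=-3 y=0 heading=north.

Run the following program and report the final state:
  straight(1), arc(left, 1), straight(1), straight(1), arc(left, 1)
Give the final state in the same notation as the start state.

begin: x=-3 y=0 heading=north
t=1 straight(1) ⇒ x=-3 y=1 heading=north
t=2 arc(left, 1) ⇒ x=-4 y=2 heading=west
t=3 straight(1) ⇒ x=-5 y=2 heading=west
t=4 straight(1) ⇒ x=-6 y=2 heading=west
t=5 arc(left, 1) ⇒ x=-7 y=1 heading=south

x=-7 y=1 heading=south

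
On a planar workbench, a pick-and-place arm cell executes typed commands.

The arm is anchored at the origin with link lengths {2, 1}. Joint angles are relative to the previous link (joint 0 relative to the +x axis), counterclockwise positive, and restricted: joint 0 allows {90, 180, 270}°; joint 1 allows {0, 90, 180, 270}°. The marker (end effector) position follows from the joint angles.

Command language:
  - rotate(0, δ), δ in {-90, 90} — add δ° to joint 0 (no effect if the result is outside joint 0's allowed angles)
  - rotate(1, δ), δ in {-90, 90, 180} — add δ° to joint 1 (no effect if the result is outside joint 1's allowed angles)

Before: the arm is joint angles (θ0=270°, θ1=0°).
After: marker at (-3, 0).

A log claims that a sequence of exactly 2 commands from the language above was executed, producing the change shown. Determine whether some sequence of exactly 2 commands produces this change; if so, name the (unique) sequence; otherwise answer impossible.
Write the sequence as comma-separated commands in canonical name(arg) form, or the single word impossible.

rotate(0, 90), rotate(0, -90)

key: order matters: swapping rotate(0, 90) and rotate(0, -90) lands elsewhere
t0: joint angles (θ0=270°, θ1=0°)
[1] after rotate(0, 90): joint angles (θ0=270°, θ1=0°)
[2] after rotate(0, -90): joint angles (θ0=180°, θ1=0°)
all 25 alternatives checked — unique.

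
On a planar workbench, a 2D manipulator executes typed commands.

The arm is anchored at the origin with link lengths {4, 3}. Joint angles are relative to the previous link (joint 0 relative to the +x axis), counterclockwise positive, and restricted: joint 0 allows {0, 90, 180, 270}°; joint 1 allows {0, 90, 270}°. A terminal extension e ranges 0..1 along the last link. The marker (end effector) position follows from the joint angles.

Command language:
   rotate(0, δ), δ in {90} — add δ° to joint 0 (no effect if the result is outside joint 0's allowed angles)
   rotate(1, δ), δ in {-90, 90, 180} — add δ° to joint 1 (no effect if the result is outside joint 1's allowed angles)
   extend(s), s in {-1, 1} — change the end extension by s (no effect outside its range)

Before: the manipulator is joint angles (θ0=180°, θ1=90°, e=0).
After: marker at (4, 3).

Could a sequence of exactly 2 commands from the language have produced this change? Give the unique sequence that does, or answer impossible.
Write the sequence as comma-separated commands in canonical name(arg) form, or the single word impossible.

start: joint angles (θ0=180°, θ1=90°, e=0)
step 1 (rotate(0, 90)): joint angles (θ0=270°, θ1=90°, e=0)
step 2 (rotate(0, 90)): joint angles (θ0=0°, θ1=90°, e=0)
no other 2-command option fits: unique.

rotate(0, 90), rotate(0, 90)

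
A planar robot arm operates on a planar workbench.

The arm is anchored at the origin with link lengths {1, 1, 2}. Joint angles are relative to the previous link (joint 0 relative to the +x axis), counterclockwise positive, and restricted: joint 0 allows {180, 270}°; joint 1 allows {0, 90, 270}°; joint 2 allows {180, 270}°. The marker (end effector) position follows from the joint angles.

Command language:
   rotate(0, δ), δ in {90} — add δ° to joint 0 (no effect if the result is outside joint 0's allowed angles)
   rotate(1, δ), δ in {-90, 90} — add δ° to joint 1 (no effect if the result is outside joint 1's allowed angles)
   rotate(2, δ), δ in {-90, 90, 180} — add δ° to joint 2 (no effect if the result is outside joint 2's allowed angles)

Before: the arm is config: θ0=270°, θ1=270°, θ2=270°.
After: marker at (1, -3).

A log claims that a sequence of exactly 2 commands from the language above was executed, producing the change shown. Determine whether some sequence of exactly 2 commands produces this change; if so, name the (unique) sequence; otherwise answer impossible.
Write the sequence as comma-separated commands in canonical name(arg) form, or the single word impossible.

t0: config: θ0=270°, θ1=270°, θ2=270°
1. rotate(1, 90) → config: θ0=270°, θ1=0°, θ2=270°
2. rotate(1, 90) → config: θ0=270°, θ1=90°, θ2=270°
all 36 alternatives checked — unique.

rotate(1, 90), rotate(1, 90)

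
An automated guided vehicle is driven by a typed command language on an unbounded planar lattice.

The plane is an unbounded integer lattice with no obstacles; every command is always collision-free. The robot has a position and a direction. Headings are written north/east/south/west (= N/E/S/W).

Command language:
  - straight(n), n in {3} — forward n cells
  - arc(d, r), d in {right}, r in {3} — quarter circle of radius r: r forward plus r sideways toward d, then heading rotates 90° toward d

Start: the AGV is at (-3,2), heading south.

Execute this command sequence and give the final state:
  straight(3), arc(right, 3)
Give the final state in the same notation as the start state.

at (-6,-4), heading west

t0: at (-3,2), heading south
step 1 (straight(3)): at (-3,-1), heading south
step 2 (arc(right, 3)): at (-6,-4), heading west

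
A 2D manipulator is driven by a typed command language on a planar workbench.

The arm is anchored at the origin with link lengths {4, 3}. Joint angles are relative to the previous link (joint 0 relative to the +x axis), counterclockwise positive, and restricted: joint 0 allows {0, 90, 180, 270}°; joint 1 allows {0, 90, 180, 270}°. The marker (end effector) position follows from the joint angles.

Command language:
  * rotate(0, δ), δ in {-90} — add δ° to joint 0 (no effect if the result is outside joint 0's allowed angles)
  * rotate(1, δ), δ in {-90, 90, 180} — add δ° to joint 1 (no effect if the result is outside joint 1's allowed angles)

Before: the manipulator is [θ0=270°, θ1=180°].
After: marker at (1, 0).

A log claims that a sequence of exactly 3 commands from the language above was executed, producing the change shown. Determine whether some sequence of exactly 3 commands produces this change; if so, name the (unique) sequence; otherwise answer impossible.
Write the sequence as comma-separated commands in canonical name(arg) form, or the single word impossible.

rotate(0, -90), rotate(0, -90), rotate(0, -90)

from: [θ0=270°, θ1=180°]
step 1 (rotate(0, -90)): [θ0=180°, θ1=180°]
step 2 (rotate(0, -90)): [θ0=90°, θ1=180°]
step 3 (rotate(0, -90)): [θ0=0°, θ1=180°]
all 64 alternatives checked — unique.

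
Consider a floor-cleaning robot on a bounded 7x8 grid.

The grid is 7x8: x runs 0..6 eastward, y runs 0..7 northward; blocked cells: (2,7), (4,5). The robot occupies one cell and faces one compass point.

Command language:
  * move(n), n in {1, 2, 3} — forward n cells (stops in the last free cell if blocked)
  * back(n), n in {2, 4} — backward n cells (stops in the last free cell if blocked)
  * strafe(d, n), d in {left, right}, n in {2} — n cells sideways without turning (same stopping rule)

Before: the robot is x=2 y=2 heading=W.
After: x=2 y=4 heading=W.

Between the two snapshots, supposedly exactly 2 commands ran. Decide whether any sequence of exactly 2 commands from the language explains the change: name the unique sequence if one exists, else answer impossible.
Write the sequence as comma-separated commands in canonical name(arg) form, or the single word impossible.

no 2-step route produces this change.

impossible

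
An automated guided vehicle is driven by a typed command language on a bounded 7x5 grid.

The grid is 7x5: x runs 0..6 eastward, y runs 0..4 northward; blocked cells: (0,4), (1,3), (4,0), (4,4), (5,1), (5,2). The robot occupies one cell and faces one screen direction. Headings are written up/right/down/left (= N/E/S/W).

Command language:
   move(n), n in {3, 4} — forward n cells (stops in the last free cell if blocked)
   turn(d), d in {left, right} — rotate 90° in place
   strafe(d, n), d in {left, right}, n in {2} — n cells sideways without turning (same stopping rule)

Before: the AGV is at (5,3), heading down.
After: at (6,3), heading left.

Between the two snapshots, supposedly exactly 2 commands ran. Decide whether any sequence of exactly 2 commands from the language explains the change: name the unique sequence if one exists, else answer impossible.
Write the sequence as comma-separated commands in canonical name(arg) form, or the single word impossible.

strafe(left, 2), turn(right)

key: strafe(left, 2) runs into the grid edge before its full distance
initial: at (5,3), heading down
t=1 strafe(left, 2) ⇒ at (6,3), heading down
t=2 turn(right) ⇒ at (6,3), heading left
no rival 2-sequence matches.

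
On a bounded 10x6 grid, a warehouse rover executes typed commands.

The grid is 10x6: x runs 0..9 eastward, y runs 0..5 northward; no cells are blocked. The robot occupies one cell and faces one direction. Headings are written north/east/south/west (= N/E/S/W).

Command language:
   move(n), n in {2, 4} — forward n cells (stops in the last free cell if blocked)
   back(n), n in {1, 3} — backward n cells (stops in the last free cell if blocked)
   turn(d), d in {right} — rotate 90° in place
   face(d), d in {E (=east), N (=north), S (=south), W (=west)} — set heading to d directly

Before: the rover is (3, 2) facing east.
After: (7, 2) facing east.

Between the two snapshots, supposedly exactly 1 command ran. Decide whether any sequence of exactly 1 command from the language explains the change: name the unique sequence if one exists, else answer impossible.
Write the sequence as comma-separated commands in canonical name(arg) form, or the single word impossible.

move(4)

key: heading stays E — the single command does not turn
from: (3, 2) facing east
[1] after move(4): (7, 2) facing east
no rival 1-sequence matches.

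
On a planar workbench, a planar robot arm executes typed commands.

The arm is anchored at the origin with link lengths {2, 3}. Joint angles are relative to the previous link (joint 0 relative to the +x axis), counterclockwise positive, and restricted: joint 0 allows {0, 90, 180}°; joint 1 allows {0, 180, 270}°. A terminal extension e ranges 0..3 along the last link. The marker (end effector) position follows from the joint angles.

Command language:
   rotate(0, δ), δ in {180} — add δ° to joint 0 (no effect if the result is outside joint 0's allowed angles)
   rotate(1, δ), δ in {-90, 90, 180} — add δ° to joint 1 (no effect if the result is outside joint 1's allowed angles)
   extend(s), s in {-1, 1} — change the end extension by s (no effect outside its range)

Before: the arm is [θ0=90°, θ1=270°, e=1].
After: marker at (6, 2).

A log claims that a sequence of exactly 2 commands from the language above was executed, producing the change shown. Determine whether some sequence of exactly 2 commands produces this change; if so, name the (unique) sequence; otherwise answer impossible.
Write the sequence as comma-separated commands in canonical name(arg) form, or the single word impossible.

extend(1), extend(1)

t0: [θ0=90°, θ1=270°, e=1]
1. extend(1) → [θ0=90°, θ1=270°, e=2]
2. extend(1) → [θ0=90°, θ1=270°, e=3]
all 36 alternatives checked — unique.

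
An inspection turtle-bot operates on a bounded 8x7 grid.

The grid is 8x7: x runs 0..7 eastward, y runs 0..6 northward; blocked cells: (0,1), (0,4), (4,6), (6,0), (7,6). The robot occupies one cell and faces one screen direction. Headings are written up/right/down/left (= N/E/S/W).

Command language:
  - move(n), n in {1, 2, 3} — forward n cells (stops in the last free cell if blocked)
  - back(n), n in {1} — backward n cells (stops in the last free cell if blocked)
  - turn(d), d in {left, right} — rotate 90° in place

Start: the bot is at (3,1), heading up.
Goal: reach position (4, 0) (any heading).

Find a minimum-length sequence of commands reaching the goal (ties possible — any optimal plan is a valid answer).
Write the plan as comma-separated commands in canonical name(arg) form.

back(1), turn(left), back(1)

begin: at (3,1), heading up
1. back(1) → at (3,0), heading up
2. turn(left) → at (3,0), heading left
3. back(1) → at (4,0), heading left
minimal: 3 command(s), checked below 3.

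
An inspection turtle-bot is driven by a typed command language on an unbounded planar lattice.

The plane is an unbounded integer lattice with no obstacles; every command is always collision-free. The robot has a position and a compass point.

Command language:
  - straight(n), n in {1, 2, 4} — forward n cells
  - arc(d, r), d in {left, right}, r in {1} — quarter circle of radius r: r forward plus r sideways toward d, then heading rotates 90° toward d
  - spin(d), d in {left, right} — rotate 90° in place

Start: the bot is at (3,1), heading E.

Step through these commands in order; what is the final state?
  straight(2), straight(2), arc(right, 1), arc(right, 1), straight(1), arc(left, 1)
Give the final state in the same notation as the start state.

from: at (3,1), heading E
1. straight(2) → at (5,1), heading E
2. straight(2) → at (7,1), heading E
3. arc(right, 1) → at (8,0), heading S
4. arc(right, 1) → at (7,-1), heading W
5. straight(1) → at (6,-1), heading W
6. arc(left, 1) → at (5,-2), heading S

at (5,-2), heading S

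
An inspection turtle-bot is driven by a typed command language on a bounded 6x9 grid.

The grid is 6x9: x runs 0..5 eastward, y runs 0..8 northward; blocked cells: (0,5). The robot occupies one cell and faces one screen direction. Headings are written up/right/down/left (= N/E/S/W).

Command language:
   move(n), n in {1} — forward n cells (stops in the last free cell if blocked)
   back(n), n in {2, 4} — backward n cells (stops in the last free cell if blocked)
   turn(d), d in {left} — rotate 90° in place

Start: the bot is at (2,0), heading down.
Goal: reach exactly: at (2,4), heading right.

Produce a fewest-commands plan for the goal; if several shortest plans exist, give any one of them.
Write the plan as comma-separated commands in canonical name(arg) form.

back(4), turn(left)

initial: at (2,0), heading down
[1] after back(4): at (2,4), heading down
[2] after turn(left): at (2,4), heading right
no 1-step plan works, so 2 is optimal.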